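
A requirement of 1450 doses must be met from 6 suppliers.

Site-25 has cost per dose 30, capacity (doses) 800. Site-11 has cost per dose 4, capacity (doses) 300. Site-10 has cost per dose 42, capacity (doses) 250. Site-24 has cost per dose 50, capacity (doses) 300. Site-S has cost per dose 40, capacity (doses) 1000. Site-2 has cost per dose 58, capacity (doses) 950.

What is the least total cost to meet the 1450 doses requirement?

Cheapest first:
Take 300 from Site-11 at 4 — need 1150 more.
Take 800 from Site-25 at 30 — need 350 more.
Take 350 from Site-S at 40 to finish.
Site-10, Site-24, Site-2: unused.
Cost = 300×4 + 800×30 + 350×40 = 39200.

39200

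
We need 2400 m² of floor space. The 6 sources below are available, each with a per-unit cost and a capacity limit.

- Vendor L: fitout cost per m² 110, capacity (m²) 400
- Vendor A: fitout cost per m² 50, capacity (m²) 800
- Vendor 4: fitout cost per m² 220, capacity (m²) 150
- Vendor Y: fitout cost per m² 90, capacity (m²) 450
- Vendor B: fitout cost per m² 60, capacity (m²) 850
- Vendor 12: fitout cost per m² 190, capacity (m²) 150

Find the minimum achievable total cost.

164500

Fill from the cheapest source first.
Vendor A at 50: take all 800 m² ; 1600 still needed.
Vendor B (60): use full 850 ; 750 m² to go.
Vendor Y at 90: take all 450 m² ; 300 still needed.
Vendor L (110): take the remaining 300 ; done.
Vendor 12, Vendor 4: unused.
Cost = 800×50 + 850×60 + 450×90 + 300×110 = 164500.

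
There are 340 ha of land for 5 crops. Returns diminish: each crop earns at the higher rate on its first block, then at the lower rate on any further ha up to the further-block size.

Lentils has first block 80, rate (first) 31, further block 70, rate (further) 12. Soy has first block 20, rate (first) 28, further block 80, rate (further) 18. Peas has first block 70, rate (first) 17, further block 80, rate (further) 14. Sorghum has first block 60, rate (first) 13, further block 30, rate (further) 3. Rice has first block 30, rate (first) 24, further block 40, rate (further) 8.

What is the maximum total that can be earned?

Rank every tier by rate: Lentils/first 31 > Soy/first 28 > Rice/first 24 > Soy/second 18 > Peas/first 17 > Peas/second 14 > Sorghum/first 13 > Lentils/second 12 > Rice/second 8 > Sorghum/second 3.
Lentils first at 31: fill all 80 — 260 left.
Soy first at 28: fill all 20 — 240 left.
Rice/first (24): +30 — 210 left.
Fill Soy second block (80 at 18) — 130 left.
Peas/first (17): +70 — 60 left.
Peas/second: +60 of 80 at 14; pool empty.
Total = 31×80 + 28×20 + 24×30 + 18×80 + 17×70 + 14×60 = 7230.

7230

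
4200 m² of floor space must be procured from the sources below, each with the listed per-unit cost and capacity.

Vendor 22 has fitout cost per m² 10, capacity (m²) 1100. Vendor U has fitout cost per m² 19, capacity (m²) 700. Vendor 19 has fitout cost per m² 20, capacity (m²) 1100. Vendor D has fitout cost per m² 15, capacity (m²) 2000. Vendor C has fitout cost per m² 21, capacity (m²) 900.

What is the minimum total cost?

62300

Cheapest first:
Take 1100 from Vendor 22 at 10 → need 3100 more.
Vendor D (15): use full 2000 → 1100 m² to go.
Vendor U (19): use full 700 → 400 m² to go.
Take 400 from Vendor 19 at 20 to finish.
Vendor C: unused.
Cost = 1100×10 + 2000×15 + 700×19 + 400×20 = 62300.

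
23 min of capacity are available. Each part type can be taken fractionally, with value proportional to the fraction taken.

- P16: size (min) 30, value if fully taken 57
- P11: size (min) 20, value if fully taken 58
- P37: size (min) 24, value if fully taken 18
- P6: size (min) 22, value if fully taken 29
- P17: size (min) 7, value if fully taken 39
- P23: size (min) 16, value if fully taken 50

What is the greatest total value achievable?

89

Rank by value-to-size ratio: P17 39/7≈5.57, P23 50/16≈3.12, P11 58/20≈2.9, P16 57/30≈1.9, P6 29/22≈1.32, P37 18/24≈0.75.
Take all of P17 (7 min, value 39) — 16 min left.
All 16 min of P23 fit (value 50) — 0 remain.
Total value = 89.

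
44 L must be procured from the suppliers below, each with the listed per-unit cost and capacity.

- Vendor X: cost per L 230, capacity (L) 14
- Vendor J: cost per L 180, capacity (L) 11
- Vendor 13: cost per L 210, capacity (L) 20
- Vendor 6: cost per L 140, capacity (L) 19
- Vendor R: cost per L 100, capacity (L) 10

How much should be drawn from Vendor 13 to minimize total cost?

Use suppliers in increasing cost order.
Vendor R at 100: take all 10 L — 34 still needed.
Vendor 6 at 140: take all 19 L — 15 still needed.
Take 11 from Vendor J at 180 — need 4 more.
Vendor 13 (210): take the remaining 4 — done.
Vendor X: unused.

4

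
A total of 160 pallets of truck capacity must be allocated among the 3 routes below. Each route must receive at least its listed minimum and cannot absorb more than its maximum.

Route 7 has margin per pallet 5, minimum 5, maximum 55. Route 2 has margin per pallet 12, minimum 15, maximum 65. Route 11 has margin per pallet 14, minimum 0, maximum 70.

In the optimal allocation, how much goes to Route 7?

Meeting every minimum uses 5+15+0 = 20 pallets, leaving 140.
Rank by margin per pallet: Route 11 14 > Route 2 12 > Route 7 5.
Give Route 11 70 more to hit its cap of 70 ; 70 left.
Give Route 2 50 more to hit its cap of 65 ; 20 left.
Only 20 left; Route 7 takes them to reach 25.

25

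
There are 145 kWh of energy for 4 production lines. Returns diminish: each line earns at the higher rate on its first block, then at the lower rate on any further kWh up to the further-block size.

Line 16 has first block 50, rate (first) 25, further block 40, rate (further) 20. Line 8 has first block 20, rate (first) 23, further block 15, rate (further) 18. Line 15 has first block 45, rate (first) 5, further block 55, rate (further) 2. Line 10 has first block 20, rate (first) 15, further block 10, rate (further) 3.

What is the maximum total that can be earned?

Rank every tier by rate: Line 16/T1 25 > Line 8/T1 23 > Line 16/T2 20 > Line 8/T2 18 > Line 10/T1 15 > Line 15/T1 5 > Line 10/T2 3 > Line 15/T2 2.
Line 16 T1 at 25: fill all 50 → 95 left.
Fill Line 8 T1 block (20 at 23) → 75 left.
Line 16 T2 at 20: fill all 40 → 35 left.
Line 8/T2 (18): +15 → 20 left.
Line 10 T1 at 15: fill all 20 → 0 left.
Total = 25×50 + 23×20 + 20×40 + 18×15 + 15×20 = 3080.

3080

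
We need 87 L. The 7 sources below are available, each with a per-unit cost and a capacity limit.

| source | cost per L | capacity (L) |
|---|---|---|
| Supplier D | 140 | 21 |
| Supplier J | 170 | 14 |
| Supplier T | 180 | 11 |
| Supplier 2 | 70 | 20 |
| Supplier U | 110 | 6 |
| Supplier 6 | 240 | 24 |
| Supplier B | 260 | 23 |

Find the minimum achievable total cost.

Cheapest first:
Supplier 2 at 70: take all 20 L — 67 still needed.
Supplier U (110): use full 6 — 61 L to go.
Take 21 from Supplier D at 140 — need 40 more.
Take 14 from Supplier J at 170 — need 26 more.
Take 11 from Supplier T at 180 — need 15 more.
Supplier 6 (240): take the remaining 15 — done.
Supplier B: unused.
Cost = 20×70 + 6×110 + 21×140 + 14×170 + 11×180 + 15×240 = 12960.

12960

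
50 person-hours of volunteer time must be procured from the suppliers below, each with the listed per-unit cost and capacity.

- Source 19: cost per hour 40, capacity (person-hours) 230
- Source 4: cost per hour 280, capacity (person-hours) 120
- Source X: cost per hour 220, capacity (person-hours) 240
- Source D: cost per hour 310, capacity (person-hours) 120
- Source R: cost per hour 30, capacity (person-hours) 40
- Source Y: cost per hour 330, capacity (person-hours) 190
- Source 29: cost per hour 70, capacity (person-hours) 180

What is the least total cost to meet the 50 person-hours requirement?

1600

Cheapest first:
Take 40 from Source R at 30 → need 10 more.
Take 10 from Source 19 at 40 to finish.
Source 29, Source X, Source 4, Source D, Source Y: unused.
Cost = 40×30 + 10×40 = 1600.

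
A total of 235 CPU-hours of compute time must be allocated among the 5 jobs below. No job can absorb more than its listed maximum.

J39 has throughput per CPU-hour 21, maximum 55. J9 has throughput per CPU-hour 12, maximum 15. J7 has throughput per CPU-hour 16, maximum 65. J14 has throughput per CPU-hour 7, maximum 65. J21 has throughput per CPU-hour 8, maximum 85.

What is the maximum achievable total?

Rank by throughput per CPU-hour: J39 21 > J7 16 > J9 12 > J21 8 > J14 7.
J39: +55 to 55 (cap) — 180 left.
Give J7 65 to hit its cap of 65 — 115 left.
J9: +15 to 15 (cap) — 100 left.
J21: +85 to 85 (cap) — 15 left.
Only 15 left; J14 takes them to reach 15.
Total = 21×55 + 12×15 + 16×65 + 7×15 + 8×85 = 3160.

3160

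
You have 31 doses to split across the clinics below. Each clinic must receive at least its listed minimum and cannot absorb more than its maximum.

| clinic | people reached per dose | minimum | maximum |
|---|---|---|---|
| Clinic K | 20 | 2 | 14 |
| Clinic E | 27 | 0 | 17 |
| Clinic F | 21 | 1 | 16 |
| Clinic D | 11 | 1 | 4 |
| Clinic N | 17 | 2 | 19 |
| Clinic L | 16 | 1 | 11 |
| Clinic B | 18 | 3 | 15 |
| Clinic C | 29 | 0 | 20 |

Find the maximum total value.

783

Meeting every minimum uses 2+0+1+1+2+1+3+0 = 10 doses, leaving 21.
Highest people reached per dose first: Clinic C 29 > Clinic E 27 > Clinic F 21 > Clinic K 20 > Clinic B 18 > Clinic N 17 > Clinic L 16 > Clinic D 11.
Clinic C: +20 to 20 (cap) — 1 left.
Clinic E: +1 (room for 17) → 1. Pool exhausted.
Total = 20×2 + 27×1 + 21×1 + 11×1 + 17×2 + 16×1 + 18×3 + 29×20 = 783.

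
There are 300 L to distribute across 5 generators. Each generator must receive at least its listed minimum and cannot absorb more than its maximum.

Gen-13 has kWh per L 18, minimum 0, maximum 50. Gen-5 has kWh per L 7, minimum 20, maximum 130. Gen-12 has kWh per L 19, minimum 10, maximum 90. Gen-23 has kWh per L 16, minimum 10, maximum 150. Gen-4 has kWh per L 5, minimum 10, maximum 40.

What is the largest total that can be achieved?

4880

Meeting every minimum uses 0+20+10+10+10 = 50 L, leaving 250.
Highest kWh per L first: Gen-12 19 > Gen-13 18 > Gen-23 16 > Gen-5 7 > Gen-4 5.
Gen-12: +80 to 90 (cap) → 170 left.
Gen-13: +50 to 50 (cap) → 120 left.
Only 120 left; Gen-23 takes them to reach 130.
Total = 18×50 + 7×20 + 19×90 + 16×130 + 5×10 = 4880.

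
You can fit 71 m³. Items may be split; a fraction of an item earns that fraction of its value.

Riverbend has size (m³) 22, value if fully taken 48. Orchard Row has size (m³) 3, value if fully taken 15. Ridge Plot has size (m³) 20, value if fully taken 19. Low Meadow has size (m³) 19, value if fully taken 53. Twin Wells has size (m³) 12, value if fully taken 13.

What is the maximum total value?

143.25

Sort by value density: Orchard Row 15/3≈5, Low Meadow 53/19≈2.79, Riverbend 48/22≈2.18, Twin Wells 13/12≈1.08, Ridge Plot 19/20≈0.95.
All 3 m³ of Orchard Row fit (value 15) — 68 remain.
Low Meadow: take in full, 19 m³ for value 53 — 49 left.
Riverbend: take in full, 22 m³ for value 48 — 27 left.
Take all of Twin Wells (12 m³, value 13) — 15 m³ left.
15 m³ left: a 15/20 share of Ridge Plot gives 19×15/20 = 14.25.
Total value = 143.25.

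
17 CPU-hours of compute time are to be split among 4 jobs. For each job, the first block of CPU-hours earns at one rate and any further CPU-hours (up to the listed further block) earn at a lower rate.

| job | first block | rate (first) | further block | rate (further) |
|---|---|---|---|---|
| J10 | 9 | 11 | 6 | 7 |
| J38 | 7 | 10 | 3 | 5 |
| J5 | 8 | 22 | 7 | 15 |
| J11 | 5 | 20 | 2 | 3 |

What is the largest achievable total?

336

Rank every tier by rate: J5/tier1 22 > J11/tier1 20 > J5/tier2 15 > J10/tier1 11 > J38/tier1 10 > J10/tier2 7 > J38/tier2 5 > J11/tier2 3.
Fill J5 tier1 block (8 at 22) → 9 left.
Fill J11 tier1 block (5 at 20) → 4 left.
J5 tier2 at 15: only 4 left, fill 4.
Total = 22×8 + 20×5 + 15×4 = 336.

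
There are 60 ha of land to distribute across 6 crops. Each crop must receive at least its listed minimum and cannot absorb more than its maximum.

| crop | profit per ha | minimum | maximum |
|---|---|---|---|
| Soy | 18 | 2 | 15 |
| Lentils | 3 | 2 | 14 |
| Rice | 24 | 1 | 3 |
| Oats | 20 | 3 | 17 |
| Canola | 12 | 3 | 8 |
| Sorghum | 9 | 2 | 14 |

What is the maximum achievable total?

913

Meeting every minimum uses 2+2+1+3+3+2 = 13 ha, leaving 47.
Highest profit per ha first: Rice 24 > Oats 20 > Soy 18 > Canola 12 > Sorghum 9 > Lentils 3.
Rice takes 2 more to reach its cap of 3 ; 45 left.
Give Oats 14 more to hit its cap of 17 ; 31 left.
Soy: +13 to 15 (cap) ; 18 left.
Give Canola 5 more to hit its cap of 8 ; 13 left.
Sorghum takes 12 more to reach its cap of 14 ; 1 left.
Lentils: +1 (room for 12) → 3. Pool exhausted.
Total = 18×15 + 3×3 + 24×3 + 20×17 + 12×8 + 9×14 = 913.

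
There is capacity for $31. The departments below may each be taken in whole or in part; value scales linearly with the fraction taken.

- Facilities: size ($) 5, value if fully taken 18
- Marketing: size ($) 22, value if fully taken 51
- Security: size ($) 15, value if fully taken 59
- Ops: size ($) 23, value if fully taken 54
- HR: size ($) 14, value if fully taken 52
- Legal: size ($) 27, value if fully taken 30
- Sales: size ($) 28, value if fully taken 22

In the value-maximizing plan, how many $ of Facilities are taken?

2

Rank by value-to-size ratio: Security 59/15≈3.93, HR 52/14≈3.71, Facilities 18/5≈3.6, Ops 54/23≈2.35, Marketing 51/22≈2.32, Legal 30/27≈1.11, Sales 22/28≈0.786.
Security: take in full, 15 $ for value 59 ; 16 left.
Take all of HR (14 $, value 52) ; 2 $ left.
Fill the last 2 $ with part of Facilities: 2/5 of it earns 7.2.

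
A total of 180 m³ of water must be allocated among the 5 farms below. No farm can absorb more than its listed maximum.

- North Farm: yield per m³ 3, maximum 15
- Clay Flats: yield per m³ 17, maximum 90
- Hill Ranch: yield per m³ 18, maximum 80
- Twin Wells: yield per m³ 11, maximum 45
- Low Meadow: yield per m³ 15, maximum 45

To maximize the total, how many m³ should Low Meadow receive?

10

Highest yield per m³ first: Hill Ranch 18 > Clay Flats 17 > Low Meadow 15 > Twin Wells 11 > North Farm 3.
Hill Ranch takes 80 to reach its cap of 80 → 100 left.
Give Clay Flats 90 to hit its cap of 90 → 10 left.
Only 10 left; Low Meadow takes them to reach 10.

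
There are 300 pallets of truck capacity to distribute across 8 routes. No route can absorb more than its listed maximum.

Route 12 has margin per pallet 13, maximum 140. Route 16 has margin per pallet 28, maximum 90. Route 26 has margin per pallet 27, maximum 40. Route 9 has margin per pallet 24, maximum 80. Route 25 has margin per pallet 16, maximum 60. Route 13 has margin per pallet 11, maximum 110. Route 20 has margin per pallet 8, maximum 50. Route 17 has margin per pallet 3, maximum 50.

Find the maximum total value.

6870

Rank by margin per pallet: Route 16 28 > Route 26 27 > Route 9 24 > Route 25 16 > Route 12 13 > Route 13 11 > Route 20 8 > Route 17 3.
Route 16: +90 to 90 (cap) ; 210 left.
Route 26: +40 to 40 (cap) ; 170 left.
Give Route 9 80 to hit its cap of 80 ; 90 left.
Give Route 25 60 to hit its cap of 60 ; 30 left.
Route 12 has room for 140 but only 30 remain, so it gets 30.
Total = 13×30 + 28×90 + 27×40 + 24×80 + 16×60 = 6870.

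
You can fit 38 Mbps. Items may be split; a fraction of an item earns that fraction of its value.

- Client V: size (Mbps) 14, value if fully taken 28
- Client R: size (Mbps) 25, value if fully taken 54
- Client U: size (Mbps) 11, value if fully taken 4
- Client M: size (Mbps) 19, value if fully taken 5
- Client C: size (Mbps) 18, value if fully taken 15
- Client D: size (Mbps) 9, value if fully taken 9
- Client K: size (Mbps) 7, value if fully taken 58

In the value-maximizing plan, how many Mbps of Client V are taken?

Rank by value-to-size ratio: Client K 58/7≈8.29, Client R 54/25≈2.16, Client V 28/14≈2, Client D 9/9≈1, Client C 15/18≈0.833, Client U 4/11≈0.364, Client M 5/19≈0.263.
All 7 Mbps of Client K fit (value 58) → 31 remain.
Client R: take in full, 25 Mbps for value 54 → 6 left.
Only 6 Mbps remain; take 6/14 of Client V for value 28×6/14 = 12.

6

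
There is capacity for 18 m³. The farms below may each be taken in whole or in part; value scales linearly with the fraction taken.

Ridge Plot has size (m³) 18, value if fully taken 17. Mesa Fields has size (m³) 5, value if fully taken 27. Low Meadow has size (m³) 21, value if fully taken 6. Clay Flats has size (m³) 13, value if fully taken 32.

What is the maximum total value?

59

Best value per unit of size first: Mesa Fields 27/5≈5.4, Clay Flats 32/13≈2.46, Ridge Plot 17/18≈0.944, Low Meadow 6/21≈0.286.
All 5 m³ of Mesa Fields fit (value 27) — 13 remain.
Clay Flats: take in full, 13 m³ for value 32 — 0 left.
Total value = 59.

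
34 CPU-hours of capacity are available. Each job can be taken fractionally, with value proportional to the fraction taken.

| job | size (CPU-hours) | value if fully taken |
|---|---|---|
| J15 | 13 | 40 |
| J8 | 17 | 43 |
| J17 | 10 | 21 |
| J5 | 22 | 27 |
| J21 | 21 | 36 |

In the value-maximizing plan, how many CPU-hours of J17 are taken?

Best value per unit of size first: J15 40/13≈3.08, J8 43/17≈2.53, J17 21/10≈2.1, J21 36/21≈1.71, J5 27/22≈1.23.
J15: take in full, 13 CPU-hours for value 40 — 21 left.
Take all of J8 (17 CPU-hours, value 43) — 4 CPU-hours left.
Fill the last 4 CPU-hours with part of J17: 4/10 of it earns 8.4.

4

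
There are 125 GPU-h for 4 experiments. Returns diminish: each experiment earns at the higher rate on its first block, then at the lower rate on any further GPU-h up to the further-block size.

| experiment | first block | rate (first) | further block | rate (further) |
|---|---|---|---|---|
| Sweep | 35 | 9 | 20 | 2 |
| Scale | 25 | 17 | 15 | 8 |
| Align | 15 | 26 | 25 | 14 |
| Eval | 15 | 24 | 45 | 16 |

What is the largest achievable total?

Order all 8 blocks by rate: Align/T1 26 > Eval/T1 24 > Scale/T1 17 > Eval/T2 16 > Align/T2 14 > Sweep/T1 9 > Scale/T2 8 > Sweep/T2 2.
Fill Align T1 block (15 at 26) ; 110 left.
Eval/T1 (24): +15 ; 95 left.
Scale/T1 (17): +25 ; 70 left.
Fill Eval T2 block (45 at 16) ; 25 left.
Align T2 at 14: fill all 25 ; 0 left.
Total = 26×15 + 24×15 + 17×25 + 16×45 + 14×25 = 2245.

2245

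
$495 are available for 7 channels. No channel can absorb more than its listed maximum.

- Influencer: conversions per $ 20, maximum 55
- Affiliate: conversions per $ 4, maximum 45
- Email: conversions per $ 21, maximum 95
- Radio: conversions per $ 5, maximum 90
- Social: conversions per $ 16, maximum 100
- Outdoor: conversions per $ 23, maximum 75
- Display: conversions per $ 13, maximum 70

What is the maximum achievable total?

Highest conversions per $ first: Outdoor 23 > Email 21 > Influencer 20 > Social 16 > Display 13 > Radio 5 > Affiliate 4.
Outdoor takes 75 to reach its cap of 75 ; 420 left.
Give Email 95 to hit its cap of 95 ; 325 left.
Influencer takes 55 to reach its cap of 55 ; 270 left.
Social: +100 to 100 (cap) ; 170 left.
Display: +70 to 70 (cap) ; 100 left.
Radio takes 90 to reach its cap of 90 ; 10 left.
Affiliate: +10 (room for 45) → 10. Pool exhausted.
Total = 20×55 + 4×10 + 21×95 + 5×90 + 16×100 + 23×75 + 13×70 = 7820.

7820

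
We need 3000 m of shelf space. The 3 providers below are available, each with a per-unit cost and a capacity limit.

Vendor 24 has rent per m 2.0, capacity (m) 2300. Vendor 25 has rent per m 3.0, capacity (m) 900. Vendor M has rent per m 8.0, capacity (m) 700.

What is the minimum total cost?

6700

Fill from the cheapest provider first.
Vendor 24 (2.0): use full 2300 — 700 m to go.
Vendor 25 at 3.0: take 700 of its 900 — requirement met.
Vendor M: unused.
Cost = 2300×2.0 + 700×3.0 = 6700.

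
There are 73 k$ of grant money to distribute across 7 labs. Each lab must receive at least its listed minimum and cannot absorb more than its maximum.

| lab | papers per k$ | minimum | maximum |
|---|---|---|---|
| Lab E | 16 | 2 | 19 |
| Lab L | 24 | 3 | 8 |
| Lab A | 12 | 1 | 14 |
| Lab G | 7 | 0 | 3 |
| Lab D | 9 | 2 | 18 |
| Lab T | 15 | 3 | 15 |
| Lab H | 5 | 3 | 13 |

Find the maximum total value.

Meeting every minimum uses 2+3+1+0+2+3+3 = 14 k$, leaving 59.
Order the labs by papers per k$: Lab L 24 > Lab E 16 > Lab T 15 > Lab A 12 > Lab D 9 > Lab G 7 > Lab H 5.
Lab L: +5 to 8 (cap) → 54 left.
Give Lab E 17 more to hit its cap of 19 → 37 left.
Lab T takes 12 more to reach its cap of 15 → 25 left.
Give Lab A 13 more to hit its cap of 14 → 12 left.
Lab D: +12 (room for 16) → 14. Pool exhausted.
Total = 16×19 + 24×8 + 12×14 + 9×14 + 15×15 + 5×3 = 1030.

1030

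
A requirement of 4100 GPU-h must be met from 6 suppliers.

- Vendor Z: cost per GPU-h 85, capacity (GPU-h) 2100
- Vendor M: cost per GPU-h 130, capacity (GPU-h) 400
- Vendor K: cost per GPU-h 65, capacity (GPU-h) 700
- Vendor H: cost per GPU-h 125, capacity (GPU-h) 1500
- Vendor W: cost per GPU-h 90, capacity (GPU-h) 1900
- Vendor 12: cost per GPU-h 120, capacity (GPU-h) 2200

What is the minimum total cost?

Fill from the cheapest supplier first.
Take 700 from Vendor K at 65 — need 3400 more.
Vendor Z (85): use full 2100 — 1300 GPU-h to go.
Take 1300 from Vendor W at 90 to finish.
Vendor 12, Vendor H, Vendor M: unused.
Cost = 700×65 + 2100×85 + 1300×90 = 341000.

341000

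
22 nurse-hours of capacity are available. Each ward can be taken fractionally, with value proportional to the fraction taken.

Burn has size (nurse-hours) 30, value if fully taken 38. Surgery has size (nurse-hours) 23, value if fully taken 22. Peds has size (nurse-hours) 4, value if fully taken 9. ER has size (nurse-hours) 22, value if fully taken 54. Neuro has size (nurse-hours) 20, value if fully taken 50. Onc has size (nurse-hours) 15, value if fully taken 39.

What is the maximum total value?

Best value per unit of size first: Onc 39/15≈2.6, Neuro 50/20≈2.5, ER 54/22≈2.45, Peds 9/4≈2.25, Burn 38/30≈1.27, Surgery 22/23≈0.957.
Take all of Onc (15 nurse-hours, value 39) ; 7 nurse-hours left.
Fill the last 7 nurse-hours with part of Neuro: 7/20 of it earns 17.5.
Total value = 56.5.

56.5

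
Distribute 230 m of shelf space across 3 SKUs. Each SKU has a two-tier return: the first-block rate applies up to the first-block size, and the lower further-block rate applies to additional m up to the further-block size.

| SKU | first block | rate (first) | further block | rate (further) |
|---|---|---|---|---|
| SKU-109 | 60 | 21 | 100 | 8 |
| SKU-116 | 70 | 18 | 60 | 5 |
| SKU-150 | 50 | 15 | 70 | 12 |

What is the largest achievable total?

3870

Order all 6 blocks by rate: SKU-109/tier1 21 > SKU-116/tier1 18 > SKU-150/tier1 15 > SKU-150/tier2 12 > SKU-109/tier2 8 > SKU-116/tier2 5.
Fill SKU-109 tier1 block (60 at 21) ; 170 left.
SKU-116 tier1 at 18: fill all 70 ; 100 left.
SKU-150/tier1 (15): +50 ; 50 left.
SKU-150 tier2 at 12: only 50 left, fill 50.
Total = 21×60 + 18×70 + 15×50 + 12×50 = 3870.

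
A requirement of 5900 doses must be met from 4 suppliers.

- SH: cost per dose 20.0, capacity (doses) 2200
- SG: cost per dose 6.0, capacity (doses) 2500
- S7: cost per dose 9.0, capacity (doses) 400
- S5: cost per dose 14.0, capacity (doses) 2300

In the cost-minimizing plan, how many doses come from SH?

700

Fill from the cheapest supplier first.
SG (6.0): use full 2500 → 3400 doses to go.
S7 (9.0): use full 400 → 3000 doses to go.
S5 at 14.0: take all 2300 doses → 700 still needed.
Take 700 from SH at 20.0 to finish.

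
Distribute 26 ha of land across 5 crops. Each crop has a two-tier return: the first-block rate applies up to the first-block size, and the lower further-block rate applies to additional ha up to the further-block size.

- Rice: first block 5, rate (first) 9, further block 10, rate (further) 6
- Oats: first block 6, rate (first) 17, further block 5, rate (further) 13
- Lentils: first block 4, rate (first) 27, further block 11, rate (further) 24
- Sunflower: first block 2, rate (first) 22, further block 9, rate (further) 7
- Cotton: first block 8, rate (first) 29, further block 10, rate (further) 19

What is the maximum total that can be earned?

667

Treat each block as its own option and order by rate: Cotton/T1 29 > Lentils/T1 27 > Lentils/T2 24 > Sunflower/T1 22 > Cotton/T2 19 > Oats/T1 17 > Oats/T2 13 > Rice/T1 9 > Sunflower/T2 7 > Rice/T2 6.
Cotton/T1 (29): +8 → 18 left.
Lentils/T1 (27): +4 → 14 left.
Fill Lentils T2 block (11 at 24) → 3 left.
Fill Sunflower T1 block (2 at 22) → 1 left.
1 remain; put them into Cotton T2 at 19.
Total = 29×8 + 27×4 + 24×11 + 22×2 + 19×1 = 667.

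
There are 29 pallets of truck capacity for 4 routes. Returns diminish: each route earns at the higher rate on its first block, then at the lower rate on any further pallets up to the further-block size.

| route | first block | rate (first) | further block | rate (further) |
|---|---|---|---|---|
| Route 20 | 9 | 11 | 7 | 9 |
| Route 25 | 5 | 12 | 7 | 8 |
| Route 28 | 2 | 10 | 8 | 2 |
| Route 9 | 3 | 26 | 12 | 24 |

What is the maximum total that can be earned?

525

Order all 8 blocks by rate: Route 9/tier1 26 > Route 9/tier2 24 > Route 25/tier1 12 > Route 20/tier1 11 > Route 28/tier1 10 > Route 20/tier2 9 > Route 25/tier2 8 > Route 28/tier2 2.
Fill Route 9 tier1 block (3 at 26) → 26 left.
Route 9 tier2 at 24: fill all 12 → 14 left.
Route 25 tier1 at 12: fill all 5 → 9 left.
Route 20 tier1 at 11: fill all 9 → 0 left.
Total = 26×3 + 24×12 + 12×5 + 11×9 = 525.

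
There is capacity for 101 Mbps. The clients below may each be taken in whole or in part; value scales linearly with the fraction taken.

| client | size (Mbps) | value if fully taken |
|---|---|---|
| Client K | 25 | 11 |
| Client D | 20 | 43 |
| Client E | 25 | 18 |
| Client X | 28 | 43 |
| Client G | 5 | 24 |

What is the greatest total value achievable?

Sort by value density: Client G 24/5≈4.8, Client D 43/20≈2.15, Client X 43/28≈1.54, Client E 18/25≈0.72, Client K 11/25≈0.44.
Client G: take in full, 5 Mbps for value 24 → 96 left.
Client D: take in full, 20 Mbps for value 43 → 76 left.
Take all of Client X (28 Mbps, value 43) → 48 Mbps left.
Take all of Client E (25 Mbps, value 18) → 23 Mbps left.
Fill the last 23 Mbps with part of Client K: 23/25 of it earns 10.12.
Total value = 138.12.

138.12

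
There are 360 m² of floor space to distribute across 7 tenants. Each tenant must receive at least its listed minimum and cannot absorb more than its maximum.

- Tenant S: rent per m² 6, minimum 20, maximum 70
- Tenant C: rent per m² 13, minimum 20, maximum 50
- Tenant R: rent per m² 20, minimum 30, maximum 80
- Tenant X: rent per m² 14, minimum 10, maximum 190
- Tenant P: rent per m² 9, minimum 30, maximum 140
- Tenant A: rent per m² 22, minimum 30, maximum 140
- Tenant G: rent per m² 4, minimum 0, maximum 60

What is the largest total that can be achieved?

6310

Meeting every minimum uses 20+20+30+10+30+30+0 = 140 m², leaving 220.
Rank by rent per m²: Tenant A 22 > Tenant R 20 > Tenant X 14 > Tenant C 13 > Tenant P 9 > Tenant S 6 > Tenant G 4.
Give Tenant A 110 more to hit its cap of 140 — 110 left.
Tenant R takes 50 more to reach its cap of 80 — 60 left.
Tenant X: +60 (room for 180) → 70. Pool exhausted.
Total = 6×20 + 13×20 + 20×80 + 14×70 + 9×30 + 22×140 = 6310.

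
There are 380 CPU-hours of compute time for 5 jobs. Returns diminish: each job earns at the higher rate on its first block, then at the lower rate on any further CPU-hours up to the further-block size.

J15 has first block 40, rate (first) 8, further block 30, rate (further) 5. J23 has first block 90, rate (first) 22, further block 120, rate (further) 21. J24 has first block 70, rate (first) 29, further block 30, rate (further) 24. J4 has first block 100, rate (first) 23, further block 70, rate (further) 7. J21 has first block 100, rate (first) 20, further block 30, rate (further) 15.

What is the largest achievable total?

Order all 10 blocks by rate: J24/tier1 29 > J24/tier2 24 > J4/tier1 23 > J23/tier1 22 > J23/tier2 21 > J21/tier1 20 > J21/tier2 15 > J15/tier1 8 > J4/tier2 7 > J15/tier2 5.
J24/tier1 (29): +70 — 310 left.
Fill J24 tier2 block (30 at 24) — 280 left.
J4/tier1 (23): +100 — 180 left.
J23/tier1 (22): +90 — 90 left.
J23/tier2: +90 of 120 at 21; pool empty.
Total = 29×70 + 24×30 + 23×100 + 22×90 + 21×90 = 8920.

8920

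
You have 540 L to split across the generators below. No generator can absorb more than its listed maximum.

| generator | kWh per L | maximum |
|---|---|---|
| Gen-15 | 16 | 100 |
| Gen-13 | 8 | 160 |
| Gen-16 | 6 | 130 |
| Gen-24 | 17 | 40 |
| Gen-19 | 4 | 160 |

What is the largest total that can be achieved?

Highest kWh per L first: Gen-24 17 > Gen-15 16 > Gen-13 8 > Gen-16 6 > Gen-19 4.
Gen-24 takes 40 to reach its cap of 40 ; 500 left.
Gen-15 takes 100 to reach its cap of 100 ; 400 left.
Gen-13 takes 160 to reach its cap of 160 ; 240 left.
Gen-16 takes 130 to reach its cap of 130 ; 110 left.
Only 110 left; Gen-19 takes them to reach 110.
Total = 16×100 + 8×160 + 6×130 + 17×40 + 4×110 = 4780.

4780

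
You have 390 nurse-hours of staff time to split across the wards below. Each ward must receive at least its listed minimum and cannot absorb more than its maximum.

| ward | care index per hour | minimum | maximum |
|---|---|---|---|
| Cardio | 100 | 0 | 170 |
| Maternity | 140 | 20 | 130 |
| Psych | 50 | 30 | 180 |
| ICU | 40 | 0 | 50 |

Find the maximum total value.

Meeting every minimum uses 0+20+30+0 = 50 nurse-hours, leaving 340.
Rank by care index per hour: Maternity 140 > Cardio 100 > Psych 50 > ICU 40.
Maternity takes 110 more to reach its cap of 130 ; 230 left.
Cardio takes 170 more to reach its cap of 170 ; 60 left.
Only 60 left; Psych takes them to reach 90.
Total = 100×170 + 140×130 + 50×90 = 39700.

39700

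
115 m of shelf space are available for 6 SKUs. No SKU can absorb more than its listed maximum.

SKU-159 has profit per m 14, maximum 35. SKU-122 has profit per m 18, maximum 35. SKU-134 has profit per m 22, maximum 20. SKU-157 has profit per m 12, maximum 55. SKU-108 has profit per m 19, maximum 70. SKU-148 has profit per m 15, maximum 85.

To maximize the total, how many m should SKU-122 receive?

Order the SKUs by profit per m: SKU-134 22 > SKU-108 19 > SKU-122 18 > SKU-148 15 > SKU-159 14 > SKU-157 12.
Give SKU-134 20 to hit its cap of 20 ; 95 left.
Give SKU-108 70 to hit its cap of 70 ; 25 left.
Only 25 left; SKU-122 takes them to reach 25.

25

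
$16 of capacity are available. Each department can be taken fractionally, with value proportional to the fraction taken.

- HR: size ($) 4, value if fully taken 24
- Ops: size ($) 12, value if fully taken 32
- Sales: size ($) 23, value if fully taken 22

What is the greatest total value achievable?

56

Best value per unit of size first: HR 24/4≈6, Ops 32/12≈2.67, Sales 22/23≈0.957.
All 4 $ of HR fit (value 24) — 12 remain.
Ops: take in full, 12 $ for value 32 — 0 left.
Total value = 56.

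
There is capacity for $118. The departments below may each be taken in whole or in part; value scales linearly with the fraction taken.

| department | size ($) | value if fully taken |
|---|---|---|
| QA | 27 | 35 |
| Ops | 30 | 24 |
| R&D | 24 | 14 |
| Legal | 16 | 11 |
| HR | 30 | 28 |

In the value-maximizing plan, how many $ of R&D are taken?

15

Sort by value density: QA 35/27≈1.3, HR 28/30≈0.933, Ops 24/30≈0.8, Legal 11/16≈0.688, R&D 14/24≈0.583.
Take all of QA (27 $, value 35) — 91 $ left.
All 30 $ of HR fit (value 28) — 61 remain.
Take all of Ops (30 $, value 24) — 31 $ left.
All 16 $ of Legal fit (value 11) — 15 remain.
Only 15 $ remain; take 15/24 of R&D for value 14×15/24 = 8.75.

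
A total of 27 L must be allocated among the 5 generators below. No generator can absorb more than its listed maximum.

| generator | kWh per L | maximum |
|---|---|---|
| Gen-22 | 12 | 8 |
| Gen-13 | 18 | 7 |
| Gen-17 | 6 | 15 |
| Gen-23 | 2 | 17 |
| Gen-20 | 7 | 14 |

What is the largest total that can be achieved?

306

Highest kWh per L first: Gen-13 18 > Gen-22 12 > Gen-20 7 > Gen-17 6 > Gen-23 2.
Gen-13 takes 7 to reach its cap of 7 ; 20 left.
Give Gen-22 8 to hit its cap of 8 ; 12 left.
Gen-20: +12 (room for 14) → 12. Pool exhausted.
Total = 12×8 + 18×7 + 7×12 = 306.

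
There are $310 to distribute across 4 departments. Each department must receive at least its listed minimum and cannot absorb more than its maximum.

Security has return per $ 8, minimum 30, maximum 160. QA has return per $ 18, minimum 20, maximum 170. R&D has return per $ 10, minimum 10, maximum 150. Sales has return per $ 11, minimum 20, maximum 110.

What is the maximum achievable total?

Meeting every minimum uses 30+20+10+20 = 80 $, leaving 230.
Order the departments by return per $: QA 18 > Sales 11 > R&D 10 > Security 8.
QA takes 150 more to reach its cap of 170 — 80 left.
Sales has room for 90 more but only 80 remain, so it gets 100.
Total = 8×30 + 18×170 + 10×10 + 11×100 = 4500.

4500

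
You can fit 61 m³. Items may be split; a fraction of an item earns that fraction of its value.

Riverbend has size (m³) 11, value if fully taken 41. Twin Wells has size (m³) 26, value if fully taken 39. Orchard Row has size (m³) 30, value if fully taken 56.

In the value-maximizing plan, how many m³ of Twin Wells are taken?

Sort by value density: Riverbend 41/11≈3.73, Orchard Row 56/30≈1.87, Twin Wells 39/26≈1.5.
Take all of Riverbend (11 m³, value 41) → 50 m³ left.
Take all of Orchard Row (30 m³, value 56) → 20 m³ left.
20 m³ left: a 20/26 share of Twin Wells gives 39×20/26 = 30.

20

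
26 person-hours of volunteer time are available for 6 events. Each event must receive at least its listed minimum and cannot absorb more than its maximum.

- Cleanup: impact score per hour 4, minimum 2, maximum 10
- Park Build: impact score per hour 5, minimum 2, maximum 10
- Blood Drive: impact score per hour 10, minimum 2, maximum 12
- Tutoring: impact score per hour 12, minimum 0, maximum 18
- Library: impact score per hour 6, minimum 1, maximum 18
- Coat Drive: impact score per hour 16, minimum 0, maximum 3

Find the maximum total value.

Meeting every minimum uses 2+2+2+0+1+0 = 7 person-hours, leaving 19.
Highest impact score per hour first: Coat Drive 16 > Tutoring 12 > Blood Drive 10 > Library 6 > Park Build 5 > Cleanup 4.
Coat Drive takes 3 more to reach its cap of 3 ; 16 left.
Tutoring has room for 18 more but only 16 remain, so it gets 16.
Total = 4×2 + 5×2 + 10×2 + 12×16 + 6×1 + 16×3 = 284.

284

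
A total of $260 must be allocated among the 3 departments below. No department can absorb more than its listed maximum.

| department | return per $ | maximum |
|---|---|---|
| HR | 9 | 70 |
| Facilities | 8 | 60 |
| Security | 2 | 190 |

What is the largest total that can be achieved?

1370

Highest return per $ first: HR 9 > Facilities 8 > Security 2.
HR takes 70 to reach its cap of 70 ; 190 left.
Give Facilities 60 to hit its cap of 60 ; 130 left.
Only 130 left; Security takes them to reach 130.
Total = 9×70 + 8×60 + 2×130 = 1370.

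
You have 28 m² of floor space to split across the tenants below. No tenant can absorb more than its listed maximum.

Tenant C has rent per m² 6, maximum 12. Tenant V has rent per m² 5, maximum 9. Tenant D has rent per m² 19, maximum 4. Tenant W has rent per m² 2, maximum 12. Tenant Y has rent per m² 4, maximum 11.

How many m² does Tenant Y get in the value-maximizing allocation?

3

Order the tenants by rent per m²: Tenant D 19 > Tenant C 6 > Tenant V 5 > Tenant Y 4 > Tenant W 2.
Tenant D takes 4 to reach its cap of 4 — 24 left.
Tenant C: +12 to 12 (cap) — 12 left.
Tenant V takes 9 to reach its cap of 9 — 3 left.
Only 3 left; Tenant Y takes them to reach 3.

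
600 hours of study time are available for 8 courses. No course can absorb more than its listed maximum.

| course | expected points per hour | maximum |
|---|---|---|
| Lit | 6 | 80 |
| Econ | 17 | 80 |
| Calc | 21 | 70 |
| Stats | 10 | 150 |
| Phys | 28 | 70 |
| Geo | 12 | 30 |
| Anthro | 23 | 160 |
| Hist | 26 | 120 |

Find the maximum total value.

Order the courses by expected points per hour: Phys 28 > Hist 26 > Anthro 23 > Calc 21 > Econ 17 > Geo 12 > Stats 10 > Lit 6.
Phys: +70 to 70 (cap) → 530 left.
Give Hist 120 to hit its cap of 120 → 410 left.
Anthro takes 160 to reach its cap of 160 → 250 left.
Calc: +70 to 70 (cap) → 180 left.
Give Econ 80 to hit its cap of 80 → 100 left.
Give Geo 30 to hit its cap of 30 → 70 left.
Only 70 left; Stats takes them to reach 70.
Total = 17×80 + 21×70 + 10×70 + 28×70 + 12×30 + 23×160 + 26×120 = 12650.

12650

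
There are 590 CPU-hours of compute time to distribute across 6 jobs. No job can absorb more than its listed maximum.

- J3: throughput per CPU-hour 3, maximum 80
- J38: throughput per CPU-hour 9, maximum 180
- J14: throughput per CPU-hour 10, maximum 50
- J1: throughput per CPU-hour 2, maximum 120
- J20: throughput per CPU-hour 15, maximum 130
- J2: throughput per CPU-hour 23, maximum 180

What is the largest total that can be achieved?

Order the jobs by throughput per CPU-hour: J2 23 > J20 15 > J14 10 > J38 9 > J3 3 > J1 2.
J2 takes 180 to reach its cap of 180 — 410 left.
J20 takes 130 to reach its cap of 130 — 280 left.
J14: +50 to 50 (cap) — 230 left.
Give J38 180 to hit its cap of 180 — 50 left.
Only 50 left; J3 takes them to reach 50.
Total = 3×50 + 9×180 + 10×50 + 15×130 + 23×180 = 8360.

8360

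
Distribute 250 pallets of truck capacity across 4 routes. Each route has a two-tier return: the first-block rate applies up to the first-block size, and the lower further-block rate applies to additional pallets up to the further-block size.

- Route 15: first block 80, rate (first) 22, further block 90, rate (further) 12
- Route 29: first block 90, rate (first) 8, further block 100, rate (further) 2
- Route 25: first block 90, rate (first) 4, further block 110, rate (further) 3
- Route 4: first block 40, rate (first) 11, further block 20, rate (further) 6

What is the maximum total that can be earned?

3600

Order all 8 blocks by rate: Route 15/first 22 > Route 15/second 12 > Route 4/first 11 > Route 29/first 8 > Route 4/second 6 > Route 25/first 4 > Route 25/second 3 > Route 29/second 2.
Route 15/first (22): +80 ; 170 left.
Route 15 second at 12: fill all 90 ; 80 left.
Fill Route 4 first block (40 at 11) ; 40 left.
Route 29/first: +40 of 90 at 8; pool empty.
Total = 22×80 + 12×90 + 11×40 + 8×40 = 3600.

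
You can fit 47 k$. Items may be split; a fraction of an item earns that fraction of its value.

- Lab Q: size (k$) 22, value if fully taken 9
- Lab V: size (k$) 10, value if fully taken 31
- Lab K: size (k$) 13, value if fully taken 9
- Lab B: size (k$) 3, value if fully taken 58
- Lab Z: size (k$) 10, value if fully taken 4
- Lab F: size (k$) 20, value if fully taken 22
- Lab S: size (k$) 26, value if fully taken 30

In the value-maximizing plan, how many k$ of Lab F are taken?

8

Best value per unit of size first: Lab B 58/3≈19.3, Lab V 31/10≈3.1, Lab S 30/26≈1.15, Lab F 22/20≈1.1, Lab K 9/13≈0.692, Lab Q 9/22≈0.409, Lab Z 4/10≈0.4.
All 3 k$ of Lab B fit (value 58) → 44 remain.
Take all of Lab V (10 k$, value 31) → 34 k$ left.
Take all of Lab S (26 k$, value 30) → 8 k$ left.
Only 8 k$ remain; take 8/20 of Lab F for value 22×8/20 = 8.8.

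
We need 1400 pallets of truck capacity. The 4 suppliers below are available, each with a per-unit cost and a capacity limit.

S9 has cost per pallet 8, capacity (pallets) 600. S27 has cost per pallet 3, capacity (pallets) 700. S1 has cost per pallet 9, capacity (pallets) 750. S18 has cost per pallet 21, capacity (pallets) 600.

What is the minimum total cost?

7800

Use suppliers in increasing cost order.
S27 (3): use full 700 — 700 pallets to go.
S9 at 8: take all 600 pallets — 100 still needed.
S1 at 9: take 100 of its 750 — requirement met.
S18: unused.
Cost = 700×3 + 600×8 + 100×9 = 7800.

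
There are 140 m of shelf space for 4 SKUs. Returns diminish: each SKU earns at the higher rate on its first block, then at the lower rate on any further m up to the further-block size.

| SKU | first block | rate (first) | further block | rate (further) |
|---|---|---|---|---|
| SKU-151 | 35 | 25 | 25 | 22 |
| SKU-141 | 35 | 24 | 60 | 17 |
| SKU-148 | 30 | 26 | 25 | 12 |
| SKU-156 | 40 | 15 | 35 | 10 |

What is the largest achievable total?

3300

Treat each block as its own option and order by rate: SKU-148/first 26 > SKU-151/first 25 > SKU-141/first 24 > SKU-151/second 22 > SKU-141/second 17 > SKU-156/first 15 > SKU-148/second 12 > SKU-156/second 10.
SKU-148 first at 26: fill all 30 → 110 left.
SKU-151 first at 25: fill all 35 → 75 left.
SKU-141/first (24): +35 → 40 left.
SKU-151 second at 22: fill all 25 → 15 left.
SKU-141 second at 17: only 15 left, fill 15.
Total = 26×30 + 25×35 + 24×35 + 22×25 + 17×15 = 3300.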